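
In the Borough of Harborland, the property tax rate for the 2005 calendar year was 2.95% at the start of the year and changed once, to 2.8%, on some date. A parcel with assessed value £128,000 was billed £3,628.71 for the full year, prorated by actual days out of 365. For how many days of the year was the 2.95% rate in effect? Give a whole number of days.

Let d = days at the first rate; then 365 − d days at the second rate.
£128,000 × [2.95%·d + 2.8%·(365−d)] / 365 = £3,628.71
Solving gives d = 85, so the new rate took effect on 27 March 2005.

85 days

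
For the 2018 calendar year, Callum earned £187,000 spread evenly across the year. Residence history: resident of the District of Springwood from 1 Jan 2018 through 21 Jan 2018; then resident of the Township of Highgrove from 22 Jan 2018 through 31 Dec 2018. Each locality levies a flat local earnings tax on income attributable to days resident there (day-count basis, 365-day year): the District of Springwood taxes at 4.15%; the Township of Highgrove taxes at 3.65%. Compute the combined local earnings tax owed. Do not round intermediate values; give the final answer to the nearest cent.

The District of Springwood, 1 Jan – 21 Jan 2018: 21 days → £187,000 × 4.15% × 21/365 = £446.4945
The Township of Highgrove, 22 Jan – 31 Dec 2018: 344 days → £187,000 × 3.65% × 344/365 = £6,432.8000
Total = £6,879.2945

£6,879.29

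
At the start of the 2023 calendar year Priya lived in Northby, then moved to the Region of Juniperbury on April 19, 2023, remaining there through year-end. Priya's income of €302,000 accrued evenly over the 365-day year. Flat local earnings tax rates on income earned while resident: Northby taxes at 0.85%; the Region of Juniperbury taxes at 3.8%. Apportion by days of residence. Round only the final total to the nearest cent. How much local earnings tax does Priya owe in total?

€8,839.91

Northby, January 1 – April 18, 2023: 108 days → €302,000 × 0.85% × 108/365 = €759.5507
The Region of Juniperbury, April 19 – December 31, 2023: 257 days → €302,000 × 3.8% × 257/365 = €8,080.3616
Total = €8,839.9123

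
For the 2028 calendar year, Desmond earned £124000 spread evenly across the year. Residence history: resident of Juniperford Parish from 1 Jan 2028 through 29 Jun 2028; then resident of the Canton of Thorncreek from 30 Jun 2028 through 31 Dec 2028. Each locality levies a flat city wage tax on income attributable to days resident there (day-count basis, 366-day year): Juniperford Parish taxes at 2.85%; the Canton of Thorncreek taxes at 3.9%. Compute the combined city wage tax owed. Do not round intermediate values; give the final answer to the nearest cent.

Juniperford Parish, 1 Jan – 29 Jun 2028: 181 days → £124000 × 2.85% × 181/366 = £1747.6885
The Canton of Thorncreek, 30 Jun – 31 Dec 2028: 185 days → £124000 × 3.9% × 185/366 = £2444.4262
Total = £4192.1148

£4192.11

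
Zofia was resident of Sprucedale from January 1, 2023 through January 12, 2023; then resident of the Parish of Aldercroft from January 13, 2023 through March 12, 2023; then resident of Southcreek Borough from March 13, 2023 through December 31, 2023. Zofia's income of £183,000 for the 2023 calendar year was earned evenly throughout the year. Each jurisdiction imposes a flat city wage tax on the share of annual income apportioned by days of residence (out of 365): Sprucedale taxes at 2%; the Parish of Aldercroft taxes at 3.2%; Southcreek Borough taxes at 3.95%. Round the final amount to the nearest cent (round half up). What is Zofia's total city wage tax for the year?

£6,889.32

Sprucedale, January 1 – January 12, 2023: 12 days → £183,000 × 2% × 12/365 = £120.3288
The Parish of Aldercroft, January 13 – March 12, 2023: 59 days → £183,000 × 3.2% × 59/365 = £946.5863
Southcreek Borough, March 13 – December 31, 2023: 294 days → £183,000 × 3.95% × 294/365 = £5,822.4082
Total = £6,889.3233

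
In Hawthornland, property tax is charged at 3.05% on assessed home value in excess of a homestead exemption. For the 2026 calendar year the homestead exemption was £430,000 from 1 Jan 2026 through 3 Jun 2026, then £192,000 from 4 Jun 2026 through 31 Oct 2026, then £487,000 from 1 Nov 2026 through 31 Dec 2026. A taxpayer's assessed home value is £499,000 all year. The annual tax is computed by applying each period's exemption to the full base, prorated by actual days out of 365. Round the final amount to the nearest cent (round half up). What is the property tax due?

£4,797.11

1 Jan – 3 Jun 2026: 154 days, exemption £430,000 → (£499,000 − £430,000) × 3.05% × 154/365 = £887.9260
4 Jun – 31 Oct 2026: 150 days, exemption £192,000 → (£499,000 − £192,000) × 3.05% × 150/365 = £3,848.0137
1 Nov – 31 Dec 2026: 61 days, exemption £487,000 → (£499,000 − £487,000) × 3.05% × 61/365 = £61.1671
Total = £4,797.1068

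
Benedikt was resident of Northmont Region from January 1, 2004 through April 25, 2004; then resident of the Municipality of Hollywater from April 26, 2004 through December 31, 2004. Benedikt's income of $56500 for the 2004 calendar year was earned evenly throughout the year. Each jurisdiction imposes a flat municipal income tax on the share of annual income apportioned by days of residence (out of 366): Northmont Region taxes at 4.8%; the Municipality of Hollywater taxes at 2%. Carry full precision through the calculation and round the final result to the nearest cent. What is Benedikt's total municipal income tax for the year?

Northmont Region, January 1 – April 25, 2004: 116 days → $56500 × 4.8% × 116/366 = $859.5410
The Municipality of Hollywater, April 26 – December 31, 2004: 250 days → $56500 × 2% × 250/366 = $771.8579
Total = $1631.3989

$1631.40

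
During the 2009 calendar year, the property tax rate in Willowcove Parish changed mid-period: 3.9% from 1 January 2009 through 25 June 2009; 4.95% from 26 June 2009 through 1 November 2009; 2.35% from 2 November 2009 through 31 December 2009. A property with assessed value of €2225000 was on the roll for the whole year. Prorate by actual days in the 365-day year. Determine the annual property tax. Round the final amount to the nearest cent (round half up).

€89362.71

1 January – 25 June 2009: 176 days at 3.9% → €2225000 × 3.9% × 176/365 = €41842.1918
26 June – 1 November 2009: 129 days at 4.95% → €2225000 × 4.95% × 129/365 = €38925.3082
2 November – 31 December 2009: 60 days at 2.35% → €2225000 × 2.35% × 60/365 = €8595.2055
Total = €89362.7055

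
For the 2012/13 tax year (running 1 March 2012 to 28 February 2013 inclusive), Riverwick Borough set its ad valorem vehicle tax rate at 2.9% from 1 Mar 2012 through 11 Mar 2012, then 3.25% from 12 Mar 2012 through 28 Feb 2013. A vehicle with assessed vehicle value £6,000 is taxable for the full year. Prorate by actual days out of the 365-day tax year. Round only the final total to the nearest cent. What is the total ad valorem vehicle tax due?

£194.37

1 Mar – 11 Mar 2012: 11 days at 2.9% → £6,000 × 2.9% × 11/365 = £5.2438
12 Mar 2012 – 28 Feb 2013: 354 days at 3.25% → £6,000 × 3.25% × 354/365 = £189.1233
Total = £194.3671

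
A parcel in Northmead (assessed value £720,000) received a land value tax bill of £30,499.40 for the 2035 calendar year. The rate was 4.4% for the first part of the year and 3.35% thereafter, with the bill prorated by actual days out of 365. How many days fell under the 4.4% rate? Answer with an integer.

308 days

Let d = days at the first rate; then 365 − d days at the second rate.
£720,000 × [4.4%·d + 3.35%·(365−d)] / 365 = £30,499.40
Solving gives d = 308, so the new rate took effect on 5 Nov 2035.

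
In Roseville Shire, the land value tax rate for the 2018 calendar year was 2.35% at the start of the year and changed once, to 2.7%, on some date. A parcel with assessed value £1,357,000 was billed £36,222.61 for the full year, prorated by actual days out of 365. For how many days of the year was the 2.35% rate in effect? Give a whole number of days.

Let d = days at the first rate; then 365 − d days at the second rate.
£1,357,000 × [2.35%·d + 2.7%·(365−d)] / 365 = £36,222.61
Solving gives d = 32, so the new rate took effect on 2 February 2018.

32 days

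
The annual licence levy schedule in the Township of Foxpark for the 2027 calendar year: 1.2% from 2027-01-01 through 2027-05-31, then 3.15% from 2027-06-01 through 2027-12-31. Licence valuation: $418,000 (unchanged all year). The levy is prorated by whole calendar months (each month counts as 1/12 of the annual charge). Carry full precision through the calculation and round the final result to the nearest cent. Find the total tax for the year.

2027-01-01 to 2027-05-31: 5 months at 1.2% → $418,000 × 1.2% × 5/12 = $2,090.0000
2027-06-01 to 2027-12-31: 7 months at 3.15% → $418,000 × 3.15% × 7/12 = $7,680.7500
Total = $9,770.7500

$9,770.75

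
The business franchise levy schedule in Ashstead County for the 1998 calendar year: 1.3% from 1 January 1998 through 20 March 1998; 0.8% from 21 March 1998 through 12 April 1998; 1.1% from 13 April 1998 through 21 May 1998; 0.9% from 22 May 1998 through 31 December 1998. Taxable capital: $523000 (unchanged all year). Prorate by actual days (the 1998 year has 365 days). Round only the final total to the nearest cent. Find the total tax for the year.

$5238.60

1 January – 20 March 1998: 79 days at 1.3% → $523000 × 1.3% × 79/365 = $1471.5644
21 March – 12 April 1998: 23 days at 0.8% → $523000 × 0.8% × 23/365 = $263.6493
13 April – 21 May 1998: 39 days at 1.1% → $523000 × 1.1% × 39/365 = $614.7041
22 May – 31 December 1998: 224 days at 0.9% → $523000 × 0.9% × 224/365 = $2888.6795
Total = $5238.5973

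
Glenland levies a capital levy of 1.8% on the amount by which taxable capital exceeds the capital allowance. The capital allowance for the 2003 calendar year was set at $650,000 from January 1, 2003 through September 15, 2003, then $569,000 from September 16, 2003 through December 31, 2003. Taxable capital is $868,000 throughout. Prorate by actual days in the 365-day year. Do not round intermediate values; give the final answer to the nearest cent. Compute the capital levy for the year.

$4,351.41

January 1 – September 15, 2003: 258 days, exemption $650,000 → ($868,000 − $650,000) × 1.8% × 258/365 = $2,773.6767
September 16 – December 31, 2003: 107 days, exemption $569,000 → ($868,000 − $569,000) × 1.8% × 107/365 = $1,577.7370
Total = $4,351.4137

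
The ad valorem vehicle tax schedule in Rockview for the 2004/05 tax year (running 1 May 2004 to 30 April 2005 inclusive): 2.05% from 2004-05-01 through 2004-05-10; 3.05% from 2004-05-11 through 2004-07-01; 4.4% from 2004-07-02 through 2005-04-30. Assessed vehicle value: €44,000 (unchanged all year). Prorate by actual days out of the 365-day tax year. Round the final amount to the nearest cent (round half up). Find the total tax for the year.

€1,823.05

2004-05-01 to 2004-05-10: 10 days at 2.05% → €44,000 × 2.05% × 10/365 = €24.7123
2004-05-11 to 2004-07-01: 52 days at 3.05% → €44,000 × 3.05% × 52/365 = €191.1890
2004-07-02 to 2005-04-30: 303 days at 4.4% → €44,000 × 4.4% × 303/365 = €1,607.1452
Total = €1,823.0466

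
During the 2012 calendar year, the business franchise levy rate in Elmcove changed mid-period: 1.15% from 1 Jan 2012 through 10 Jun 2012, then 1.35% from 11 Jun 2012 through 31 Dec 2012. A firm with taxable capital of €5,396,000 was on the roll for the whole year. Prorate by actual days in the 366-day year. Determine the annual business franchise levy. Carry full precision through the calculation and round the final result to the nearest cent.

1 Jan – 10 Jun 2012: 162 days at 1.15% → €5,396,000 × 1.15% × 162/366 = €27,466.5246
11 Jun – 31 Dec 2012: 204 days at 1.35% → €5,396,000 × 1.35% × 204/366 = €40,602.6885
Total = €68,069.2131

€68,069.21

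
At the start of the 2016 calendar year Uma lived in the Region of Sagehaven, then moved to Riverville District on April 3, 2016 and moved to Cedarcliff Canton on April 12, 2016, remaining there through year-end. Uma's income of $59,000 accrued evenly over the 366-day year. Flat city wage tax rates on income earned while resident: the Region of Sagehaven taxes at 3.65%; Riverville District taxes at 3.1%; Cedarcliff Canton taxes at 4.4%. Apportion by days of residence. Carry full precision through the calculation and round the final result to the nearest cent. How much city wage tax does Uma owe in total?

The Region of Sagehaven, January 1 – April 2, 2016: 93 days → $59,000 × 3.65% × 93/366 = $547.2008
Riverville District, April 3 – April 11, 2016: 9 days → $59,000 × 3.1% × 9/366 = $44.9754
Cedarcliff Canton, April 12 – December 31, 2016: 264 days → $59,000 × 4.4% × 264/366 = $1,872.5246
Total = $2,464.7008

$2,464.70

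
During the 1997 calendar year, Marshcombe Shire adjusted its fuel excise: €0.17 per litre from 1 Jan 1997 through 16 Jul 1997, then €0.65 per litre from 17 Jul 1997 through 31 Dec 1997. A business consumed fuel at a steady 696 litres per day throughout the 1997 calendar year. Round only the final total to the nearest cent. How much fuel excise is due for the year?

€99,312.24

1 Jan – 16 Jul 1997: 197 days × 696 litres/day = 137,112 litres at €0.17/litre → €23,309.04
17 Jul – 31 Dec 1997: 168 days × 696 litres/day = 116,928 litres at €0.65/litre → €76,003.20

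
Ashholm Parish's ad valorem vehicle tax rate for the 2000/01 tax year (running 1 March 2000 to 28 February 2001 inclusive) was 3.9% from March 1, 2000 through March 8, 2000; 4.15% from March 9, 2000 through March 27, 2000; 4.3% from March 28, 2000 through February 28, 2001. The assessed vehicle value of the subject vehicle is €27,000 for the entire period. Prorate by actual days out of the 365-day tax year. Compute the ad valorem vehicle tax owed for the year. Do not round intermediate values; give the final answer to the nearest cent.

March 1 – March 8, 2000: 8 days at 3.9% → €27,000 × 3.9% × 8/365 = €23.0795
March 9 – March 27, 2000: 19 days at 4.15% → €27,000 × 4.15% × 19/365 = €58.3274
March 28, 2000 – February 28, 2001: 338 days at 4.3% → €27,000 × 4.3% × 338/365 = €1,075.1178
Total = €1,156.5247

€1,156.52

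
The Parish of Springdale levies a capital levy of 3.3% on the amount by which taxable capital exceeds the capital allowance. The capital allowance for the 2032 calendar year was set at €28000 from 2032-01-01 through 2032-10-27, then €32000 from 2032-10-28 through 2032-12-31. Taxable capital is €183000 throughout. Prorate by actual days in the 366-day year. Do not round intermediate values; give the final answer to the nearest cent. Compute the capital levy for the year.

2032-01-01 to 2032-10-27: 301 days, exemption €28000 → (€183000 − €28000) × 3.3% × 301/366 = €4206.5984
2032-10-28 to 2032-12-31: 65 days, exemption €32000 → (€183000 − €32000) × 3.3% × 65/366 = €884.9590
Total = €5091.5574

€5091.56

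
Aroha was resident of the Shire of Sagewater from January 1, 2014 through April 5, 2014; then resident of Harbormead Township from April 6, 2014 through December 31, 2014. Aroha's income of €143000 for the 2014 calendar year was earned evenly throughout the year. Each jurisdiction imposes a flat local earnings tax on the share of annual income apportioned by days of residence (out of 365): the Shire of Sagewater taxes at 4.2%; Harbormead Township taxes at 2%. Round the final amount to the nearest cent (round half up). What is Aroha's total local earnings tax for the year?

The Shire of Sagewater, January 1 – April 5, 2014: 95 days → €143000 × 4.2% × 95/365 = €1563.2055
Harbormead Township, April 6 – December 31, 2014: 270 days → €143000 × 2% × 270/365 = €2115.6164
Total = €3678.8219

€3678.82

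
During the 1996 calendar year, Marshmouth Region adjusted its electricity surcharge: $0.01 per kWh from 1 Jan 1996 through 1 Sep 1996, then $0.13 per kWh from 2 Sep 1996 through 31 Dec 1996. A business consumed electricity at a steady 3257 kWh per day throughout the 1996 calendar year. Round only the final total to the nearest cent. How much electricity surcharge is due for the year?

1 Jan – 1 Sep 1996: 245 days × 3257 kWh/day = 797,965 kWh at $0.01/kWh → $7979.65
2 Sep – 31 Dec 1996: 121 days × 3257 kWh/day = 394,097 kWh at $0.13/kWh → $51232.61

$59212.26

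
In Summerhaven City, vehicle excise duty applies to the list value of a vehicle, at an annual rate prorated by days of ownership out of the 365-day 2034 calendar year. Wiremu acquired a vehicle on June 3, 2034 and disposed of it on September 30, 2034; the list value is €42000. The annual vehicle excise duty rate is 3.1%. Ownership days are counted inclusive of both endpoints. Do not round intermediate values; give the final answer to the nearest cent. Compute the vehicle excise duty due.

€428.05

Days held (June 3 – September 30, 2034): 120 out of 365
Tax = €42000 × 3.1% × 120/365 = €428.0548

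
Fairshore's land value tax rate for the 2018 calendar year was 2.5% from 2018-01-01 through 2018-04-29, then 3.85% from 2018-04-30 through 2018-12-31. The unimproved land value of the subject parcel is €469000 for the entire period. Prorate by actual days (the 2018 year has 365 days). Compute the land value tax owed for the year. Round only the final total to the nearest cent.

2018-01-01 to 2018-04-29: 119 days at 2.5% → €469000 × 2.5% × 119/365 = €3822.6712
2018-04-30 to 2018-12-31: 246 days at 3.85% → €469000 × 3.85% × 246/365 = €12169.5863
Total = €15992.2575

€15992.26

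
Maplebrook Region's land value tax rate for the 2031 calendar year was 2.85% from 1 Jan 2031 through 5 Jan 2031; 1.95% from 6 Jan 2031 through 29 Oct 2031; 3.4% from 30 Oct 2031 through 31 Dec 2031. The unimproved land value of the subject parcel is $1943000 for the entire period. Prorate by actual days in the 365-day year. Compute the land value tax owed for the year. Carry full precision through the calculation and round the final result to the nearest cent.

$42990.87

1 Jan – 5 Jan 2031: 5 days at 2.85% → $1943000 × 2.85% × 5/365 = $758.5685
6 Jan – 29 Oct 2031: 297 days at 1.95% → $1943000 × 1.95% × 297/365 = $30829.8205
30 Oct – 31 Dec 2031: 63 days at 3.4% → $1943000 × 3.4% × 63/365 = $11402.4822
Total = $42990.8712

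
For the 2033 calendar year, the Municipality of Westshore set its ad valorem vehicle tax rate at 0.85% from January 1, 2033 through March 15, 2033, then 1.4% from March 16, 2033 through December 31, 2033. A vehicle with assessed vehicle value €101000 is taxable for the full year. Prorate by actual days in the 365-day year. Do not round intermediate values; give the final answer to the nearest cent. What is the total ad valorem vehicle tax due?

€1301.38

January 1 – March 15, 2033: 74 days at 0.85% → €101000 × 0.85% × 74/365 = €174.0521
March 16 – December 31, 2033: 291 days at 1.4% → €101000 × 1.4% × 291/365 = €1127.3260
Total = €1301.3781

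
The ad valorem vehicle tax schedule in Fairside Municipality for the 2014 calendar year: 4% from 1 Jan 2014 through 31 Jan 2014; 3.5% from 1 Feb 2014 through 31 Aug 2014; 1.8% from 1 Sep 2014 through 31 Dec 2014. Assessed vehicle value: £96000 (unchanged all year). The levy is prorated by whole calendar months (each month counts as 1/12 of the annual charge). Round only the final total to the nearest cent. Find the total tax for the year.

£2856.00

1 Jan – 31 Jan 2014: 1 month at 4% → £96000 × 4% × 1/12 = £320.0000
1 Feb – 31 Aug 2014: 7 months at 3.5% → £96000 × 3.5% × 7/12 = £1960.0000
1 Sep – 31 Dec 2014: 4 months at 1.8% → £96000 × 1.8% × 4/12 = £576.0000
Total = £2856.0000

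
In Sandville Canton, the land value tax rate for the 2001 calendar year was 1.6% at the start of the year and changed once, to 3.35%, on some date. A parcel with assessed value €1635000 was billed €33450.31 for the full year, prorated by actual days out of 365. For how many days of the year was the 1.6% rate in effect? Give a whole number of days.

272 days

Let d = days at the first rate; then 365 − d days at the second rate.
€1635000 × [1.6%·d + 3.35%·(365−d)] / 365 = €33450.31
Solving gives d = 272, so the new rate took effect on 30 Sep 2001.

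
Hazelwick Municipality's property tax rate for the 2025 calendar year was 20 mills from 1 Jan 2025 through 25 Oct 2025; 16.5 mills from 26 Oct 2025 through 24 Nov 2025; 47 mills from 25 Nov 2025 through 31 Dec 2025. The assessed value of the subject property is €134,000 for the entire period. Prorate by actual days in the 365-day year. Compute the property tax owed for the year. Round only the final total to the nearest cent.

€3,008.21

1 Jan – 25 Oct 2025: 298 days at 20 mills → €134,000 × 2% × 298/365 = €2,188.0548
26 Oct – 24 Nov 2025: 30 days at 16.5 mills → €134,000 × 1.65% × 30/365 = €181.7260
25 Nov – 31 Dec 2025: 37 days at 47 mills → €134,000 × 4.7% × 37/365 = €638.4274
Total = €3,008.2082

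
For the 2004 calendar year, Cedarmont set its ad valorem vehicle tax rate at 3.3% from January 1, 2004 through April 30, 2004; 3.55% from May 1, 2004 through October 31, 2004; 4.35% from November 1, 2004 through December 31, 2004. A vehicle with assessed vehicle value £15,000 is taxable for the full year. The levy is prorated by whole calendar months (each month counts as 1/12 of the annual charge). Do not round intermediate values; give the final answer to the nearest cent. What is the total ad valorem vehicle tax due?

January 1 – April 30, 2004: 4 months at 3.3% → £15,000 × 3.3% × 4/12 = £165.0000
May 1 – October 31, 2004: 6 months at 3.55% → £15,000 × 3.55% × 6/12 = £266.2500
November 1 – December 31, 2004: 2 months at 4.35% → £15,000 × 4.35% × 2/12 = £108.7500
Total = £540.0000

£540.00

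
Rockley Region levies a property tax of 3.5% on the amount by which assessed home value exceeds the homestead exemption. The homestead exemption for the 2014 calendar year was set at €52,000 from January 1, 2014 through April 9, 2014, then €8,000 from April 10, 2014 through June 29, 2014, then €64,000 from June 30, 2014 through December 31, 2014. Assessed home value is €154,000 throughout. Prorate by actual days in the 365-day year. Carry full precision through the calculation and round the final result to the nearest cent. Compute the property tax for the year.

€3,698.88

January 1 – April 9, 2014: 99 days, exemption €52,000 → (€154,000 − €52,000) × 3.5% × 99/365 = €968.3014
April 10 – June 29, 2014: 81 days, exemption €8,000 → (€154,000 − €8,000) × 3.5% × 81/365 = €1,134.0000
June 30 – December 31, 2014: 185 days, exemption €64,000 → (€154,000 − €64,000) × 3.5% × 185/365 = €1,596.5753
Total = €3,698.8767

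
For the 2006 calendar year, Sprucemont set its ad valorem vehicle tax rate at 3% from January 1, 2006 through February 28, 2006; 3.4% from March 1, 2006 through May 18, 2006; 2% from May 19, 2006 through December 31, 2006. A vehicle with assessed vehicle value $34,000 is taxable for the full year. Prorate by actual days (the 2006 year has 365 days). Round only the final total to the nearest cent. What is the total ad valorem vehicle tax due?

January 1 – February 28, 2006: 59 days at 3% → $34,000 × 3% × 59/365 = $164.8767
March 1 – May 18, 2006: 79 days at 3.4% → $34,000 × 3.4% × 79/365 = $250.2027
May 19 – December 31, 2006: 227 days at 2% → $34,000 × 2% × 227/365 = $422.9041
Total = $837.9836

$837.98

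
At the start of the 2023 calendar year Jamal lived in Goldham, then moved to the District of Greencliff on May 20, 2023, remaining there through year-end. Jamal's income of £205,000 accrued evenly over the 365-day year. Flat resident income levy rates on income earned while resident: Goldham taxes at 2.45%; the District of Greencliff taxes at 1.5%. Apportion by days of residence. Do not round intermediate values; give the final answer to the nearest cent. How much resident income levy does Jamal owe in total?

£3,816.65

Goldham, January 1 – May 19, 2023: 139 days → £205,000 × 2.45% × 139/365 = £1,912.6781
The District of Greencliff, May 20 – December 31, 2023: 226 days → £205,000 × 1.5% × 226/365 = £1,903.9726
Total = £3,816.6507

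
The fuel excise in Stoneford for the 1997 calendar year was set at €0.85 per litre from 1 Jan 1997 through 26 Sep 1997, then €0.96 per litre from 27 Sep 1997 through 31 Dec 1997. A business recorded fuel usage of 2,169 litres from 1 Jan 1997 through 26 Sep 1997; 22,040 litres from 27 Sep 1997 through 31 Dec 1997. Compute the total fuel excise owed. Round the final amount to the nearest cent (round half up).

€23002.05

1 Jan – 26 Sep 1997: 2,169 litres at €0.85/litre → €1843.65
27 Sep – 31 Dec 1997: 22,040 litres at €0.96/litre → €21158.40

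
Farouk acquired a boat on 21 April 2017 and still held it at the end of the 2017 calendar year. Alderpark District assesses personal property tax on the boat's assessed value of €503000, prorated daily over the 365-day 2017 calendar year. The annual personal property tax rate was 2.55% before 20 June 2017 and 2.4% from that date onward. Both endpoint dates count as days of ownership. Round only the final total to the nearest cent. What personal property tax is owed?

€8557.89

21 April – 19 June 2017: 60 days at 2.55% → €503000 × 2.55% × 60/365 = €2108.4658
20 June – 31 December 2017: 195 days at 2.4% → €503000 × 2.4% × 195/365 = €6449.4247
Total = €8557.8904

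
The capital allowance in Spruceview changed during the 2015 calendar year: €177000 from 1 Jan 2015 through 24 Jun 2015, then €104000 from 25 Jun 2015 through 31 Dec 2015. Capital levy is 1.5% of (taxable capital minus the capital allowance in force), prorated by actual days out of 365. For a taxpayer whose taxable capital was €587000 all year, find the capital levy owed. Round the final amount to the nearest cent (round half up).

1 Jan – 24 Jun 2015: 175 days, exemption €177000 → (€587000 − €177000) × 1.5% × 175/365 = €2948.6301
25 Jun – 31 Dec 2015: 190 days, exemption €104000 → (€587000 − €104000) × 1.5% × 190/365 = €3771.3699
Total = €6720.0000

€6720.00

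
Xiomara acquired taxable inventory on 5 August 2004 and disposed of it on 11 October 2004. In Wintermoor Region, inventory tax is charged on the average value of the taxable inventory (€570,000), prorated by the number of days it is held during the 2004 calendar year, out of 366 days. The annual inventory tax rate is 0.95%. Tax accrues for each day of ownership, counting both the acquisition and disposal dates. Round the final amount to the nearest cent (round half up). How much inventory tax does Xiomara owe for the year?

Days held (5 August – 11 October 2004): 68 out of 366
Tax = €570,000 × 0.95% × 68/366 = €1,006.0656

€1,006.07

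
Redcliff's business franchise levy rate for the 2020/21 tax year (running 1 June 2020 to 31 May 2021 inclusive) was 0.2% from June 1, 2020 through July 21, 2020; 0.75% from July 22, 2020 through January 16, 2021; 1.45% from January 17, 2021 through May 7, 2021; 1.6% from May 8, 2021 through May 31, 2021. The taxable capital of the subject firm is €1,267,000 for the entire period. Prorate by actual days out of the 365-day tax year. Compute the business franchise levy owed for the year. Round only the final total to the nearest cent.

€11,934.10

June 1 – July 21, 2020: 51 days at 0.2% → €1,267,000 × 0.2% × 51/365 = €354.0658
July 22, 2020 – January 16, 2021: 179 days at 0.75% → €1,267,000 × 0.75% × 179/365 = €4,660.1301
January 17 – May 7, 2021: 111 days at 1.45% → €1,267,000 × 1.45% × 111/365 = €5,586.9493
May 8 – May 31, 2021: 24 days at 1.6% → €1,267,000 × 1.6% × 24/365 = €1,332.9534
Total = €11,934.0986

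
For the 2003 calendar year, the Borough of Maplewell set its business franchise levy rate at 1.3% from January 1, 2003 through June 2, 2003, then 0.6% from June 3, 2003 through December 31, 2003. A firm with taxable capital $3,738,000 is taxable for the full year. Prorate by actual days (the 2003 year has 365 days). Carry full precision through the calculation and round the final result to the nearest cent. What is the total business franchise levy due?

January 1 – June 2, 2003: 153 days at 1.3% → $3,738,000 × 1.3% × 153/365 = $20,369.5397
June 3 – December 31, 2003: 212 days at 0.6% → $3,738,000 × 0.6% × 212/365 = $13,026.6740
Total = $33,396.2137

$33,396.21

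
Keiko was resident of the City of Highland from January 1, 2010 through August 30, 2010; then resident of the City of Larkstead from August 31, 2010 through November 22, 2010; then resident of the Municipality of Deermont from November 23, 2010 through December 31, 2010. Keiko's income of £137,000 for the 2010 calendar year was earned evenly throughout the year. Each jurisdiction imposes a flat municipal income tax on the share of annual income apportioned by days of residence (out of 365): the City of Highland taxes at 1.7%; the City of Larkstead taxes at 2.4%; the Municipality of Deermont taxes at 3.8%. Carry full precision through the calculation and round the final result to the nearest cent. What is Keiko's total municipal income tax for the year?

The City of Highland, January 1 – August 30, 2010: 242 days → £137,000 × 1.7% × 242/365 = £1,544.1589
The City of Larkstead, August 31 – November 22, 2010: 84 days → £137,000 × 2.4% × 84/365 = £756.6904
The Municipality of Deermont, November 23 – December 31, 2010: 39 days → £137,000 × 3.8% × 39/365 = £556.2575
Total = £2,857.1068

£2,857.11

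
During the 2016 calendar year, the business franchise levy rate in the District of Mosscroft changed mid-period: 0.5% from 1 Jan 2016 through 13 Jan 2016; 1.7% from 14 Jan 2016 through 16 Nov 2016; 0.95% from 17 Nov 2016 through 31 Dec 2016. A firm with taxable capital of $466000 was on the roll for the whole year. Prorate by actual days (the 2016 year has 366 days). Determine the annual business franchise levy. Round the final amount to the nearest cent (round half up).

1 Jan – 13 Jan 2016: 13 days at 0.5% → $466000 × 0.5% × 13/366 = $82.7596
14 Jan – 16 Nov 2016: 308 days at 1.7% → $466000 × 1.7% × 308/366 = $6666.6011
17 Nov – 31 Dec 2016: 45 days at 0.95% → $466000 × 0.95% × 45/366 = $544.3033
Total = $7293.6639

$7293.66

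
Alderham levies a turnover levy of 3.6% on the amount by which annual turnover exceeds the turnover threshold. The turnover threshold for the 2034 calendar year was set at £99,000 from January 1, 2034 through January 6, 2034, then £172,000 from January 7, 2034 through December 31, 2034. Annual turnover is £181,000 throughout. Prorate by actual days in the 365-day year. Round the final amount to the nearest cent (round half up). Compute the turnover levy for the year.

January 1 – January 6, 2034: 6 days, exemption £99,000 → (£181,000 − £99,000) × 3.6% × 6/365 = £48.5260
January 7 – December 31, 2034: 359 days, exemption £172,000 → (£181,000 − £172,000) × 3.6% × 359/365 = £318.6740
Total = £367.2000

£367.20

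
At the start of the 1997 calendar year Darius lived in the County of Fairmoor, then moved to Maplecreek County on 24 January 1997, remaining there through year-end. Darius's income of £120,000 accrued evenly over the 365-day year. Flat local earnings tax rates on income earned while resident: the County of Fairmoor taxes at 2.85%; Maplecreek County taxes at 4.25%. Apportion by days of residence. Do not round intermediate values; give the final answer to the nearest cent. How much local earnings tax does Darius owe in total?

The County of Fairmoor, 1 January – 23 January 1997: 23 days → £120,000 × 2.85% × 23/365 = £215.5068
Maplecreek County, 24 January – 31 December 1997: 342 days → £120,000 × 4.25% × 342/365 = £4,778.6301
Total = £4,994.1370

£4,994.14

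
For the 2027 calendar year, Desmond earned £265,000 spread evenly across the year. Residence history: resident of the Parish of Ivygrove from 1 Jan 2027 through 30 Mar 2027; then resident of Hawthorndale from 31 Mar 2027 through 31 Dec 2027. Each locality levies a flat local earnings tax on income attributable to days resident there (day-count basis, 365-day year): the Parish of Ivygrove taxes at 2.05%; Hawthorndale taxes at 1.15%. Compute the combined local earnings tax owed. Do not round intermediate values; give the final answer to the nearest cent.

The Parish of Ivygrove, 1 Jan – 30 Mar 2027: 89 days → £265,000 × 2.05% × 89/365 = £1,324.6370
Hawthorndale, 31 Mar – 31 Dec 2027: 276 days → £265,000 × 1.15% × 276/365 = £2,304.4110
Total = £3,629.0479

£3,629.05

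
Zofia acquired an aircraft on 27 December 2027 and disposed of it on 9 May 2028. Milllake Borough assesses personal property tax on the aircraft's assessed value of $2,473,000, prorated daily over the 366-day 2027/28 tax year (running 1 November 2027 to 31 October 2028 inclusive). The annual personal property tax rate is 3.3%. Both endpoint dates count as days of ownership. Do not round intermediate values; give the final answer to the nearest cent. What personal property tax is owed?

Days held (27 December 2027 – 9 May 2028): 135 out of 366
Tax = $2,473,000 × 3.3% × 135/366 = $30,101.6803

$30,101.68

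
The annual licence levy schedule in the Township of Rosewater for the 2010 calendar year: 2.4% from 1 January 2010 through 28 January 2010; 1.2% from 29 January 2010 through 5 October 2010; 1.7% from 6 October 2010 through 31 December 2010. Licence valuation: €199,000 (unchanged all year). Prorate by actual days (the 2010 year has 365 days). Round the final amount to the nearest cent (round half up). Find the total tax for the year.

€2,808.35

1 January – 28 January 2010: 28 days at 2.4% → €199,000 × 2.4% × 28/365 = €366.3781
29 January – 5 October 2010: 250 days at 1.2% → €199,000 × 1.2% × 250/365 = €1,635.6164
6 October – 31 December 2010: 87 days at 1.7% → €199,000 × 1.7% × 87/365 = €806.3589
Total = €2,808.3534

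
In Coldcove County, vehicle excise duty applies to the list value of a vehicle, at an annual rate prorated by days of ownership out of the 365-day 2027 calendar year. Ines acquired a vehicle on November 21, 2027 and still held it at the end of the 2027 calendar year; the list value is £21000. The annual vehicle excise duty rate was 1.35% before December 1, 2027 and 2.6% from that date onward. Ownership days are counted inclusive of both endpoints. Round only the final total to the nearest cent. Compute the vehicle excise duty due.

November 21 – November 30, 2027: 10 days at 1.35% → £21000 × 1.35% × 10/365 = £7.7671
December 1 – December 31, 2027: 31 days at 2.6% → £21000 × 2.6% × 31/365 = £46.3726
Total = £54.1397

£54.14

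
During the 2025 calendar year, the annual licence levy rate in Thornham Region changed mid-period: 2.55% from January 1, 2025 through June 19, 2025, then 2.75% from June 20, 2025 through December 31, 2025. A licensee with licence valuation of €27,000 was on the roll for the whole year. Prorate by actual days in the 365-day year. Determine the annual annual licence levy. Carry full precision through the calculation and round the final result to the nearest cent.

€717.35

January 1 – June 19, 2025: 170 days at 2.55% → €27,000 × 2.55% × 170/365 = €320.6712
June 20 – December 31, 2025: 195 days at 2.75% → €27,000 × 2.75% × 195/365 = €396.6781
Total = €717.3493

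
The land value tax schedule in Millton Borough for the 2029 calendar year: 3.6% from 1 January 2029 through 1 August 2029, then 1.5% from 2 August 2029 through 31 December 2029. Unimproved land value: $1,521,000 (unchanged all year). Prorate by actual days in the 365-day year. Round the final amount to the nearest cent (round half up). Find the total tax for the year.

$41,454.54

1 January – 1 August 2029: 213 days at 3.6% → $1,521,000 × 3.6% × 213/365 = $31,953.5014
2 August – 31 December 2029: 152 days at 1.5% → $1,521,000 × 1.5% × 152/365 = $9,501.0411
Total = $41,454.5425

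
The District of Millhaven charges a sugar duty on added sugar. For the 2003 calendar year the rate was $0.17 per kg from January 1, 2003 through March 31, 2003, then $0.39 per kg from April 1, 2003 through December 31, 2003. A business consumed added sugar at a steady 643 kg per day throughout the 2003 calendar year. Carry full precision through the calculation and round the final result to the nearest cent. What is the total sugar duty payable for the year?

$78799.65

January 1 – March 31, 2003: 90 days × 643 kg/day = 57,870 kg at $0.17/kg → $9837.90
April 1 – December 31, 2003: 275 days × 643 kg/day = 176,825 kg at $0.39/kg → $68961.75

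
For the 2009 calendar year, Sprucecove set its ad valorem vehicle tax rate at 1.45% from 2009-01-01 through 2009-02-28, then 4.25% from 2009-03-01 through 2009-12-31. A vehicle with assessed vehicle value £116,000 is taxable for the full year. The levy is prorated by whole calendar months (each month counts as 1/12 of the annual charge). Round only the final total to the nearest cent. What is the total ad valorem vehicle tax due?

2009-01-01 to 2009-02-28: 2 months at 1.45% → £116,000 × 1.45% × 2/12 = £280.3333
2009-03-01 to 2009-12-31: 10 months at 4.25% → £116,000 × 4.25% × 10/12 = £4,108.3333
Total = £4,388.6667

£4,388.67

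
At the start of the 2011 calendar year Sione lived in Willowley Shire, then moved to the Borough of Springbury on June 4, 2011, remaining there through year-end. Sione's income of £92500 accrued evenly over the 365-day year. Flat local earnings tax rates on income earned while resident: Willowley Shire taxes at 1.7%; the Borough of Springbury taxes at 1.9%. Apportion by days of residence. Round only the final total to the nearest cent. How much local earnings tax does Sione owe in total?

£1679.45

Willowley Shire, January 1 – June 3, 2011: 154 days → £92500 × 1.7% × 154/365 = £663.4658
The Borough of Springbury, June 4 – December 31, 2011: 211 days → £92500 × 1.9% × 211/365 = £1015.9795
Total = £1679.4452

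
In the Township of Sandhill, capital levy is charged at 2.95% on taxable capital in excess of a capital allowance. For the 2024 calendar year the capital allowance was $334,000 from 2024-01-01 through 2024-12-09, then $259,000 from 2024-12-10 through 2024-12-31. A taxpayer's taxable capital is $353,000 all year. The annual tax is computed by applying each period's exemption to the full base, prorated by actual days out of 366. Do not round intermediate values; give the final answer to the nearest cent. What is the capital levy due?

$693.49

2024-01-01 to 2024-12-09: 344 days, exemption $334,000 → ($353,000 − $334,000) × 2.95% × 344/366 = $526.8087
2024-12-10 to 2024-12-31: 22 days, exemption $259,000 → ($353,000 − $259,000) × 2.95% × 22/366 = $166.6831
Total = $693.4918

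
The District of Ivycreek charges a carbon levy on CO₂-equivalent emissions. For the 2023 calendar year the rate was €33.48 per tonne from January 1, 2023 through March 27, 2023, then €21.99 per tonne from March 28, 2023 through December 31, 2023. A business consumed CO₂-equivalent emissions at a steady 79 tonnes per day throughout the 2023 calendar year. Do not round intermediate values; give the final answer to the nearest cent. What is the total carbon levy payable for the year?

€712144.71

January 1 – March 27, 2023: 86 days × 79 tonnes/day = 6,794 tonnes at €33.48/tonne → €227463.12
March 28 – December 31, 2023: 279 days × 79 tonnes/day = 22,041 tonnes at €21.99/tonne → €484681.59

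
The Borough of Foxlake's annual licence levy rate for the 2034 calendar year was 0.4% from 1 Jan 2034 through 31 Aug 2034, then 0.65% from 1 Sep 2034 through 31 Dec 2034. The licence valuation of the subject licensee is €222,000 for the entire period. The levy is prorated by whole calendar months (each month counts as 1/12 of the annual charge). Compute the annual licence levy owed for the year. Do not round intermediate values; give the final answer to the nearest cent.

1 Jan – 31 Aug 2034: 8 months at 0.4% → €222,000 × 0.4% × 8/12 = €592.0000
1 Sep – 31 Dec 2034: 4 months at 0.65% → €222,000 × 0.65% × 4/12 = €481.0000
Total = €1,073.0000

€1,073.00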